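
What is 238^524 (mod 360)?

16

524 in binary is 1000001100, i.e. 524 = 512 + 8 + 4.
238^1 ≡ 238 (mod 360)
238^2 ≡ 238^2 = 56644 ≡ 124 (mod 360)
238^4 ≡ 124^2 = 15376 ≡ 256 (mod 360)
238^8 ≡ 256^2 = 65536 ≡ 16 (mod 360)
238^16 ≡ 16^2 = 256 (mod 360)
238^32 ≡ 256^2 = 65536 ≡ 16 (mod 360)
238^64 ≡ 16^2 = 256 (mod 360)
238^128 ≡ 256^2 = 65536 ≡ 16 (mod 360)
238^256 ≡ 16^2 = 256 (mod 360)
238^512 ≡ 256^2 = 65536 ≡ 16 (mod 360)
238^524 = 238^512 * 238^8 * 238^4 ≡ 16 * 16 * 256 (mod 360).
Accumulate the product:
16 * 16 = 256
256 * 256 = 65536 ≡ 16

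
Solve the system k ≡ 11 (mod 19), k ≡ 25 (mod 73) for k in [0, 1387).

19⁻¹ mod 73: 19×50 ≡ 1 (mod 73), so 19⁻¹ ≡ 50.
k = 11 + 19×((25 − 11)×50 mod 73) = 11 + 19×43 = 828.

828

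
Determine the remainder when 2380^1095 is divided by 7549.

1095 in binary is 10001000111, i.e. 1095 = 1024 + 64 + 4 + 2 + 1.
2380^1 ≡ 2380 (mod 7549)
2380^2 ≡ 2380^2 = 5664400 ≡ 2650 (mod 7549)
2380^4 ≡ 2650^2 = 7022500 ≡ 1930 (mod 7549)
2380^8 ≡ 1930^2 = 3724900 ≡ 3243 (mod 7549)
2380^16 ≡ 3243^2 = 10517049 ≡ 1292 (mod 7549)
2380^32 ≡ 1292^2 = 1669264 ≡ 935 (mod 7549)
2380^64 ≡ 935^2 = 874225 ≡ 6090 (mod 7549)
2380^128 ≡ 6090^2 = 37088100 ≡ 7412 (mod 7549)
2380^256 ≡ 7412^2 = 54937744 ≡ 3671 (mod 7549)
2380^512 ≡ 3671^2 = 13476241 ≡ 1276 (mod 7549)
2380^1024 ≡ 1276^2 = 1628176 ≡ 5141 (mod 7549)
2380^1095 = 2380^1024 * 2380^64 * 2380^4 * 2380^2 * 2380^1 ≡ 5141 * 6090 * 1930 * 2650 * 2380 (mod 7549).
Accumulate the product:
5141 * 6090 = 31308690 ≡ 2987
2987 * 1930 = 5764910 ≡ 5023
5023 * 2650 = 13310950 ≡ 2063
2063 * 2380 = 4909940 ≡ 3090

3090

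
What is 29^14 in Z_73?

61

14 in binary is 1110, i.e. 14 = 8 + 4 + 2.
29^1 ≡ 29 (mod 73)
29^2 ≡ 29^2 = 841 ≡ 38 (mod 73)
29^4 ≡ 38^2 = 1444 ≡ 57 (mod 73)
29^8 ≡ 57^2 = 3249 ≡ 37 (mod 73)
29^14 = 29^8 * 29^4 * 29^2 ≡ 37 * 57 * 38 (mod 73).
Accumulate the product:
37 * 57 = 2109 ≡ 65
65 * 38 = 2470 ≡ 61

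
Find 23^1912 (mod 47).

6

23^1 ≡ 23 (mod 47)
23^2 ≡ 23^2 = 529 ≡ 12 (mod 47)
23^4 ≡ 12^2 = 144 ≡ 3 (mod 47)
23^8 ≡ 3^2 = 9 (mod 47)
23^16 ≡ 9^2 = 81 ≡ 34 (mod 47)
23^32 ≡ 34^2 = 1156 ≡ 28 (mod 47)
23^64 ≡ 28^2 = 784 ≡ 32 (mod 47)
23^128 ≡ 32^2 = 1024 ≡ 37 (mod 47)
23^256 ≡ 37^2 = 1369 ≡ 6 (mod 47)
23^512 ≡ 6^2 = 36 (mod 47)
23^1024 ≡ 36^2 = 1296 ≡ 27 (mod 47)
23^1912 = 23^1024 · 23^512 · 23^256 · 23^64 · 23^32 · 23^16 · 23^8 ≡ 27 · 36 · 6 · 32 · 28 · 34 · 9 (mod 47).
Accumulate the product:
27 · 36 = 972 ≡ 32
32 · 6 = 192 ≡ 4
4 · 32 = 128 ≡ 34
34 · 28 = 952 ≡ 12
12 · 34 = 408 ≡ 32
32 · 9 = 288 ≡ 6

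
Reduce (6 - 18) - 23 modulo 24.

6 - 18 = -12 ≡ 12 (mod 24)
12 - 23 = -11 ≡ 13 (mod 24)

13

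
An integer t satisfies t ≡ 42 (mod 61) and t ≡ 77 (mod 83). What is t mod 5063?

3397

61⁻¹ mod 83: 61·49 ≡ 1 (mod 83), so 61⁻¹ ≡ 49.
t = 42 + 61·((77 − 42)·49 mod 83) = 42 + 61·55 = 3397.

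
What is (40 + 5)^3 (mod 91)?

34

40 + 5 = 45
(45)^3 ≡ 34 (mod 91)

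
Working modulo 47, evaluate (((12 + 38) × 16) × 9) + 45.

12 + 38 = 50 ≡ 3 (mod 47)
3 × 16 = 48 ≡ 1 (mod 47)
1 × 9 = 9
9 + 45 = 54 ≡ 7 (mod 47)

7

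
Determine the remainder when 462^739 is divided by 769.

124

By square-and-multiply:
739 in binary is 1011100011, i.e. 739 = 512 + 128 + 64 + 32 + 2 + 1.
462^1 ≡ 462 (mod 769)
462^2 ≡ 462^2 = 213444 ≡ 431 (mod 769)
462^4 ≡ 431^2 = 185761 ≡ 432 (mod 769)
462^8 ≡ 432^2 = 186624 ≡ 526 (mod 769)
462^16 ≡ 526^2 = 276676 ≡ 605 (mod 769)
462^32 ≡ 605^2 = 366025 ≡ 750 (mod 769)
462^64 ≡ 750^2 = 562500 ≡ 361 (mod 769)
462^128 ≡ 361^2 = 130321 ≡ 360 (mod 769)
462^256 ≡ 360^2 = 129600 ≡ 408 (mod 769)
462^512 ≡ 408^2 = 166464 ≡ 360 (mod 769)
462^739 = 462^512 * 462^128 * 462^64 * 462^32 * 462^2 * 462^1 ≡ 360 * 360 * 361 * 750 * 431 * 462 (mod 769).
Accumulate the product:
360 * 360 = 129600 ≡ 408
408 * 361 = 147288 ≡ 409
409 * 750 = 306750 ≡ 688
688 * 431 = 296528 ≡ 463
463 * 462 = 213906 ≡ 124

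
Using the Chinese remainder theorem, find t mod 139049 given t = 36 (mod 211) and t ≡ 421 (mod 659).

211⁻¹ mod 659: 211*228 ≡ 1 (mod 659), so 211⁻¹ ≡ 228.
t = 36 + 211*((421 − 36)*228 mod 659) = 36 + 211*133 = 28099.

28099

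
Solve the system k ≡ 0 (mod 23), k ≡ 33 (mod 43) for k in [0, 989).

23⁻¹ mod 43: 23×15 ≡ 1 (mod 43), so 23⁻¹ ≡ 15.
k = 0 + 23×((33 − 0)×15 mod 43) = 0 + 23×22 = 506.

506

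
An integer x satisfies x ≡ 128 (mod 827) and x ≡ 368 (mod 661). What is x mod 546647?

264768

827⁻¹ mod 661: 827·442 ≡ 1 (mod 661), so 827⁻¹ ≡ 442.
x = 128 + 827·((368 − 128)·442 mod 661) = 128 + 827·320 = 264768.
Check: 264768 mod 827 = 128, 264768 mod 661 = 368. ✓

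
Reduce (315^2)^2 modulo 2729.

(315)^2 ≡ 981 (mod 2729)
(981)^2 ≡ 1753 (mod 2729)

1753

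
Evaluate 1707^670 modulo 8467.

802

Compute successive squares:
670 in binary is 1010011110, i.e. 670 = 512 + 128 + 16 + 8 + 4 + 2.
1707^1 ≡ 1707 (mod 8467)
1707^2 ≡ 1707^2 = 2913849 ≡ 1201 (mod 8467)
1707^4 ≡ 1201^2 = 1442401 ≡ 3011 (mod 8467)
1707^8 ≡ 3011^2 = 9066121 ≡ 6431 (mod 8467)
1707^16 ≡ 6431^2 = 41357761 ≡ 4933 (mod 8467)
1707^32 ≡ 4933^2 = 24334489 ≡ 331 (mod 8467)
1707^64 ≡ 331^2 = 109561 ≡ 7957 (mod 8467)
1707^128 ≡ 7957^2 = 63313849 ≡ 6090 (mod 8467)
1707^256 ≡ 6090^2 = 37088100 ≡ 2640 (mod 8467)
1707^512 ≡ 2640^2 = 6969600 ≡ 1259 (mod 8467)
1707^670 = 1707^512 · 1707^128 · 1707^16 · 1707^8 · 1707^4 · 1707^2 ≡ 1259 · 6090 · 4933 · 6431 · 3011 · 1201 (mod 8467).
Accumulate the product:
1259 · 6090 = 7667310 ≡ 4675
4675 · 4933 = 23061775 ≡ 6134
6134 · 6431 = 39447754 ≡ 1
1 · 3011 = 3011
3011 · 1201 = 3616211 ≡ 802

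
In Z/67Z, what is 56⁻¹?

Apply the Euclidean algorithm and back-substitute:
67 = 1×56 + 11
56 = 5×11 + 1
11 = 11×1 + 0
gcd(56, 67) = 1, so the inverse exists.
Back-substitute for 1:
1 = 1×56 − 5×11
  = −5×67 + 6×56
So 56⁻¹ ≡ 6 (mod 67).

6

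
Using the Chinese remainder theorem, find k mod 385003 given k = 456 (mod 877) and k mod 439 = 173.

248647

877⁻¹ mod 439: 877*438 ≡ 1 (mod 439), so 877⁻¹ ≡ 438.
k = 456 + 877*((173 − 456)*438 mod 439) = 456 + 877*283 = 248647.
Check: 248647 mod 877 = 456, 248647 mod 439 = 173. ✓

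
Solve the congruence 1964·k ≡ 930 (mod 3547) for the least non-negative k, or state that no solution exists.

gcd(1964, 3547) = 1, so a unique solution mod 3547 exists.
1964⁻¹ ≡ 2104 (mod 3547).
k ≡ 2104·930 ≡ 2323 (mod 3547).

2323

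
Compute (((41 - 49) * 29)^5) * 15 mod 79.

28

41 - 49 = -8 ≡ 71 (mod 79)
71 * 29 = 2059 ≡ 5 (mod 79)
(5)^5 ≡ 44 (mod 79)
44 * 15 = 660 ≡ 28 (mod 79)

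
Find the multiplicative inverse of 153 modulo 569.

Run the extended Euclidean algorithm:
569 = 3·153 + 110
153 = 1·110 + 43
110 = 2·43 + 24
43 = 1·24 + 19
24 = 1·19 + 5
19 = 3·5 + 4
5 = 1·4 + 1
4 = 4·1 + 0
gcd(153, 569) = 1, so the inverse exists.
Back-substitute for 1:
1 = 1·5 − 1·4
  = −1·19 + 4·5
  = 4·24 − 5·19
  = −5·43 + 9·24
  = 9·110 − 23·43
  = −23·153 + 32·110
  = 32·569 − 119·153
So 153⁻¹ ≡ −119 ≡ 450 (mod 569).

450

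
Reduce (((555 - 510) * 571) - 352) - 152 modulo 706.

481

555 - 510 = 45
45 * 571 = 25695 ≡ 279 (mod 706)
279 - 352 = -73 ≡ 633 (mod 706)
633 - 152 = 481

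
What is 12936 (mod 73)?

15

12936 = 177×73 + 15, so 12936 ≡ 15 (mod 73).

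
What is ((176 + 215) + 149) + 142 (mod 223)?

13

176 + 215 = 391 ≡ 168 (mod 223)
168 + 149 = 317 ≡ 94 (mod 223)
94 + 142 = 236 ≡ 13 (mod 223)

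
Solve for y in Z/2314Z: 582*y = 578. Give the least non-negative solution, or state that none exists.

gcd(582, 2314) = 2, and 2 | 578, so solutions exist.
Divide through by 2: 291*y ≡ 289 mod 1157.
291⁻¹ ≡ 827 (mod 1157).
y ≡ 827*289 ≡ 661 (mod 1157).
The smallest non-negative solution is y = 661.

661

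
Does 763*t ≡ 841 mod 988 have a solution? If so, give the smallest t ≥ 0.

27

gcd(763, 988) = 1, so a unique solution mod 988 exists.
763⁻¹ ≡ 887 (mod 988).
t ≡ 887*841 ≡ 27 (mod 988).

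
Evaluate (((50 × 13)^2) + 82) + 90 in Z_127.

50 × 13 = 650 ≡ 15 (mod 127)
(15)^2 ≡ 98 (mod 127)
98 + 82 = 180 ≡ 53 (mod 127)
53 + 90 = 143 ≡ 16 (mod 127)

16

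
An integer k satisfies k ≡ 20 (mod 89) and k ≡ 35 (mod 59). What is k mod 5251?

89⁻¹ mod 59: 89×2 ≡ 1 (mod 59), so 89⁻¹ ≡ 2.
k = 20 + 89×((35 − 20)×2 mod 59) = 20 + 89×30 = 2690.

2690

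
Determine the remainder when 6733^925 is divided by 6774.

5239

6733^1 ≡ 6733 (mod 6774)
6733^2 ≡ 6733^2 = 45333289 ≡ 1681 (mod 6774)
6733^4 ≡ 1681^2 = 2825761 ≡ 1003 (mod 6774)
6733^8 ≡ 1003^2 = 1006009 ≡ 3457 (mod 6774)
6733^16 ≡ 3457^2 = 11950849 ≡ 1513 (mod 6774)
6733^32 ≡ 1513^2 = 2289169 ≡ 6331 (mod 6774)
6733^64 ≡ 6331^2 = 40081561 ≡ 6577 (mod 6774)
6733^128 ≡ 6577^2 = 43256929 ≡ 4939 (mod 6774)
6733^256 ≡ 4939^2 = 24393721 ≡ 547 (mod 6774)
6733^512 ≡ 547^2 = 299209 ≡ 1153 (mod 6774)
6733^925 = 6733^512 · 6733^256 · 6733^128 · 6733^16 · 6733^8 · 6733^4 · 6733^1 ≡ 1153 · 547 · 4939 · 1513 · 3457 · 1003 · 6733 (mod 6774).
Accumulate the product:
1153 · 547 = 630691 ≡ 709
709 · 4939 = 3501751 ≡ 6367
6367 · 1513 = 9633271 ≡ 643
643 · 3457 = 2222851 ≡ 979
979 · 1003 = 981937 ≡ 6481
6481 · 6733 = 43636573 ≡ 5239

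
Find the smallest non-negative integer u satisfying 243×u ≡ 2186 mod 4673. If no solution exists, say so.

gcd(243, 4673) = 1, so a unique solution mod 4673 exists.
243⁻¹ ≡ 250 (mod 4673).
u ≡ 250×2186 ≡ 4432 (mod 4673).

4432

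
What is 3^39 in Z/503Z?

300

Compute successive squares:
39 in binary is 100111, i.e. 39 = 32 + 4 + 2 + 1.
3^1 ≡ 3 (mod 503)
3^2 ≡ 3^2 = 9 (mod 503)
3^4 ≡ 9^2 = 81 (mod 503)
3^8 ≡ 81^2 = 6561 ≡ 22 (mod 503)
3^16 ≡ 22^2 = 484 (mod 503)
3^32 ≡ 484^2 = 234256 ≡ 361 (mod 503)
3^39 = 3^32 × 3^4 × 3^2 × 3^1 ≡ 361 × 81 × 9 × 3 (mod 503).
Accumulate the product:
361 × 81 = 29241 ≡ 67
67 × 9 = 603 ≡ 100
100 × 3 = 300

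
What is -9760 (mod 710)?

180

-9760 = -14*710 + 180, so -9760 ≡ 180 (mod 710).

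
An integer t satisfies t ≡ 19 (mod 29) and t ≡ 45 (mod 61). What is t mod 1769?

106

29⁻¹ mod 61: 29×40 ≡ 1 (mod 61), so 29⁻¹ ≡ 40.
t = 19 + 29×((45 − 19)×40 mod 61) = 19 + 29×3 = 106.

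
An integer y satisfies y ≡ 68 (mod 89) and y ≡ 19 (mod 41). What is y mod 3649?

3094

89⁻¹ mod 41: 89*6 ≡ 1 (mod 41), so 89⁻¹ ≡ 6.
y = 68 + 89*((19 − 68)*6 mod 41) = 68 + 89*34 = 3094.
Check: 3094 mod 89 = 68, 3094 mod 41 = 19. ✓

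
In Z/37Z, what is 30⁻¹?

21

37 = 1*30 + 7
30 = 4*7 + 2
7 = 3*2 + 1
2 = 2*1 + 0
gcd(30, 37) = 1, so the inverse exists.
Bézout: 1 = 13*37 − 16*30.
So 30⁻¹ ≡ −16 ≡ 21 (mod 37).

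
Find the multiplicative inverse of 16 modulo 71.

40

By the extended Euclidean algorithm:
71 = 4×16 + 7
16 = 2×7 + 2
7 = 3×2 + 1
2 = 2×1 + 0
gcd(16, 71) = 1, so the inverse exists.
Back-substitute for 1:
1 = 1×7 − 3×2
  = −3×16 + 7×7
  = 7×71 − 31×16
So 16⁻¹ ≡ −31 ≡ 40 (mod 71).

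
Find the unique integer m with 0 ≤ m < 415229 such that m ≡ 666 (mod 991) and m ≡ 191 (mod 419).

991⁻¹ mod 419: 991·241 ≡ 1 (mod 419), so 991⁻¹ ≡ 241.
m = 666 + 991·((191 − 666)·241 mod 419) = 666 + 991·331 = 328687.

328687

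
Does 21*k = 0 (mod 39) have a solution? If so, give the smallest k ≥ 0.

0

gcd(21, 39) = 3, and 3 | 0, so solutions exist.
Divide through by 3: 7*k ≡ 0 mod 13.
7⁻¹ ≡ 2 (mod 13).
k ≡ 2*0 ≡ 0 (mod 13).
The smallest non-negative solution is k = 0.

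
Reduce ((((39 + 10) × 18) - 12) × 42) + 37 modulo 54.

19

39 + 10 = 49
49 × 18 = 882 ≡ 18 (mod 54)
18 - 12 = 6
6 × 42 = 252 ≡ 36 (mod 54)
36 + 37 = 73 ≡ 19 (mod 54)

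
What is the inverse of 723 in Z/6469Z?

6299

6469 = 8*723 + 685
723 = 1*685 + 38
685 = 18*38 + 1
38 = 38*1 + 0
gcd(723, 6469) = 1, so the inverse exists.
Bézout: 1 = 19*6469 − 170*723.
So 723⁻¹ ≡ −170 ≡ 6299 (mod 6469).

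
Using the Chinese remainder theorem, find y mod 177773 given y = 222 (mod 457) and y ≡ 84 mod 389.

457⁻¹ mod 389: 457*246 ≡ 1 (mod 389), so 457⁻¹ ≡ 246.
y = 222 + 457*((84 − 222)*246 mod 389) = 222 + 457*284 = 130010.

130010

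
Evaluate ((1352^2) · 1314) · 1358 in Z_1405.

(1352)^2 ≡ 1404 (mod 1405)
1404 · 1314 = 1844856 ≡ 91 (mod 1405)
91 · 1358 = 123578 ≡ 1343 (mod 1405)

1343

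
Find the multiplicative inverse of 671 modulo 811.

Run the extended Euclidean algorithm:
811 = 1*671 + 140
671 = 4*140 + 111
140 = 1*111 + 29
111 = 3*29 + 24
29 = 1*24 + 5
24 = 4*5 + 4
5 = 1*4 + 1
4 = 4*1 + 0
gcd(671, 811) = 1, so the inverse exists.
Back-substitute for 1:
1 = 1*5 − 1*4
  = −1*24 + 5*5
  = 5*29 − 6*24
  = −6*111 + 23*29
  = 23*140 − 29*111
  = −29*671 + 139*140
  = 139*811 − 168*671
So 671⁻¹ ≡ −168 ≡ 643 (mod 811).

643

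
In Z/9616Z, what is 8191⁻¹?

Run the extended Euclidean algorithm:
9616 = 1·8191 + 1425
8191 = 5·1425 + 1066
1425 = 1·1066 + 359
1066 = 2·359 + 348
359 = 1·348 + 11
348 = 31·11 + 7
11 = 1·7 + 4
7 = 1·4 + 3
4 = 1·3 + 1
3 = 3·1 + 0
gcd(8191, 9616) = 1, so the inverse exists.
Back-substitute for 1:
1 = 1·4 − 1·3
  = −1·7 + 2·4
  = 2·11 − 3·7
  = −3·348 + 95·11
  = 95·359 − 98·348
  = −98·1066 + 291·359
  = 291·1425 − 389·1066
  = −389·8191 + 2236·1425
  = 2236·9616 − 2625·8191
So 8191⁻¹ ≡ −2625 ≡ 6991 (mod 9616).

6991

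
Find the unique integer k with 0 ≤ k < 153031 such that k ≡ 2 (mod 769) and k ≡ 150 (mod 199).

769⁻¹ mod 199: 769*140 ≡ 1 (mod 199), so 769⁻¹ ≡ 140.
k = 2 + 769*((150 − 2)*140 mod 199) = 2 + 769*24 = 18458.

18458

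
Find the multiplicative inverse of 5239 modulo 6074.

2175

6074 = 1×5239 + 835
5239 = 6×835 + 229
835 = 3×229 + 148
229 = 1×148 + 81
148 = 1×81 + 67
81 = 1×67 + 14
67 = 4×14 + 11
14 = 1×11 + 3
11 = 3×3 + 2
3 = 1×2 + 1
2 = 2×1 + 0
gcd(5239, 6074) = 1, so the inverse exists.
Back-substitute for 1:
1 = 1×3 − 1×2
  = −1×11 + 4×3
  = 4×14 − 5×11
  = −5×67 + 24×14
  = 24×81 − 29×67
  = −29×148 + 53×81
  = 53×229 − 82×148
  = −82×835 + 299×229
  = 299×5239 − 1876×835
  = −1876×6074 + 2175×5239
So 5239⁻¹ ≡ 2175 (mod 6074).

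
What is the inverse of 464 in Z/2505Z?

1679

Apply the Euclidean algorithm and back-substitute:
2505 = 5*464 + 185
464 = 2*185 + 94
185 = 1*94 + 91
94 = 1*91 + 3
91 = 30*3 + 1
3 = 3*1 + 0
gcd(464, 2505) = 1, so the inverse exists.
Back-substitute for 1:
1 = 1*91 − 30*3
  = −30*94 + 31*91
  = 31*185 − 61*94
  = −61*464 + 153*185
  = 153*2505 − 826*464
So 464⁻¹ ≡ −826 ≡ 1679 (mod 2505).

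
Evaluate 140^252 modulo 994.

980

140^1 ≡ 140 (mod 994)
140^2 ≡ 140^2 = 19600 ≡ 714 (mod 994)
140^4 ≡ 714^2 = 509796 ≡ 868 (mod 994)
140^8 ≡ 868^2 = 753424 ≡ 966 (mod 994)
140^16 ≡ 966^2 = 933156 ≡ 784 (mod 994)
140^32 ≡ 784^2 = 614656 ≡ 364 (mod 994)
140^64 ≡ 364^2 = 132496 ≡ 294 (mod 994)
140^128 ≡ 294^2 = 86436 ≡ 952 (mod 994)
140^252 = 140^128 × 140^64 × 140^32 × 140^16 × 140^8 × 140^4 ≡ 952 × 294 × 364 × 784 × 966 × 868 (mod 994).
Accumulate the product:
952 × 294 = 279888 ≡ 574
574 × 364 = 208936 ≡ 196
196 × 784 = 153664 ≡ 588
588 × 966 = 568008 ≡ 434
434 × 868 = 376712 ≡ 980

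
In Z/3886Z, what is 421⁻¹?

By the extended Euclidean algorithm:
3886 = 9·421 + 97
421 = 4·97 + 33
97 = 2·33 + 31
33 = 1·31 + 2
31 = 15·2 + 1
2 = 2·1 + 0
gcd(421, 3886) = 1, so the inverse exists.
Bézout: 1 = 204·3886 − 1883·421.
So 421⁻¹ ≡ −1883 ≡ 2003 (mod 3886).

2003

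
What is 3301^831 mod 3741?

1312

Compute successive squares:
831 in binary is 1100111111, i.e. 831 = 512 + 256 + 32 + 16 + 8 + 4 + 2 + 1.
3301^1 ≡ 3301 (mod 3741)
3301^2 ≡ 3301^2 = 10896601 ≡ 2809 (mod 3741)
3301^4 ≡ 2809^2 = 7890481 ≡ 712 (mod 3741)
3301^8 ≡ 712^2 = 506944 ≡ 1909 (mod 3741)
3301^16 ≡ 1909^2 = 3644281 ≡ 547 (mod 3741)
3301^32 ≡ 547^2 = 299209 ≡ 3670 (mod 3741)
3301^64 ≡ 3670^2 = 13468900 ≡ 1300 (mod 3741)
3301^128 ≡ 1300^2 = 1690000 ≡ 2809 (mod 3741)
3301^256 ≡ 2809^2 = 7890481 ≡ 712 (mod 3741)
3301^512 ≡ 712^2 = 506944 ≡ 1909 (mod 3741)
3301^831 = 3301^512 * 3301^256 * 3301^32 * 3301^16 * 3301^8 * 3301^4 * 3301^2 * 3301^1 ≡ 1909 * 712 * 3670 * 547 * 1909 * 712 * 2809 * 3301 (mod 3741).
Accumulate the product:
1909 * 712 = 1359208 ≡ 1225
1225 * 3670 = 4495750 ≡ 2809
2809 * 547 = 1536523 ≡ 2713
2713 * 1909 = 5179117 ≡ 1573
1573 * 712 = 1119976 ≡ 1417
1417 * 2809 = 3980353 ≡ 3670
3670 * 3301 = 12114670 ≡ 1312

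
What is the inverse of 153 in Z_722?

571

722 = 4×153 + 110
153 = 1×110 + 43
110 = 2×43 + 24
43 = 1×24 + 19
24 = 1×19 + 5
19 = 3×5 + 4
5 = 1×4 + 1
4 = 4×1 + 0
gcd(153, 722) = 1, so the inverse exists.
Back-substitute for 1:
1 = 1×5 − 1×4
  = −1×19 + 4×5
  = 4×24 − 5×19
  = −5×43 + 9×24
  = 9×110 − 23×43
  = −23×153 + 32×110
  = 32×722 − 151×153
So 153⁻¹ ≡ −151 ≡ 571 (mod 722).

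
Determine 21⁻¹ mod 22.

21

Apply the Euclidean algorithm and back-substitute:
22 = 1*21 + 1
21 = 21*1 + 0
gcd(21, 22) = 1, so the inverse exists.
Back-substitute for 1:
1 = 1*22 − 1*21
So 21⁻¹ ≡ −1 ≡ 21 (mod 22).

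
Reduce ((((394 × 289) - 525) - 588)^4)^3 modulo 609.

394 × 289 = 113866 ≡ 592 (mod 609)
592 - 525 = 67
67 - 588 = -521 ≡ 88 (mod 609)
(88)^4 ≡ 88 (mod 609)
(88)^3 ≡ 1 (mod 609)

1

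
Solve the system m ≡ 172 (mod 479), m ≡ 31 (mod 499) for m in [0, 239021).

479⁻¹ mod 499: 479×474 ≡ 1 (mod 499), so 479⁻¹ ≡ 474.
m = 172 + 479×((31 − 172)×474 mod 499) = 172 + 479×32 = 15500.
Check: 15500 mod 479 = 172, 15500 mod 499 = 31. ✓

15500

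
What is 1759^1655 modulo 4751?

Using repeated squaring:
1655 in binary is 11001110111, i.e. 1655 = 1024 + 512 + 64 + 32 + 16 + 4 + 2 + 1.
1759^1 ≡ 1759 (mod 4751)
1759^2 ≡ 1759^2 = 3094081 ≡ 1180 (mod 4751)
1759^4 ≡ 1180^2 = 1392400 ≡ 357 (mod 4751)
1759^8 ≡ 357^2 = 127449 ≡ 3923 (mod 4751)
1759^16 ≡ 3923^2 = 15389929 ≡ 1440 (mod 4751)
1759^32 ≡ 1440^2 = 2073600 ≡ 2164 (mod 4751)
1759^64 ≡ 2164^2 = 4682896 ≡ 3161 (mod 4751)
1759^128 ≡ 3161^2 = 9991921 ≡ 568 (mod 4751)
1759^256 ≡ 568^2 = 322624 ≡ 4307 (mod 4751)
1759^512 ≡ 4307^2 = 18550249 ≡ 2345 (mod 4751)
1759^1024 ≡ 2345^2 = 5499025 ≡ 2118 (mod 4751)
1759^1655 = 1759^1024 · 1759^512 · 1759^64 · 1759^32 · 1759^16 · 1759^4 · 1759^2 · 1759^1 ≡ 2118 · 2345 · 3161 · 2164 · 1440 · 357 · 1180 · 1759 (mod 4751).
Accumulate the product:
2118 · 2345 = 4966710 ≡ 1915
1915 · 3161 = 6053315 ≡ 541
541 · 2164 = 1170724 ≡ 1978
1978 · 1440 = 2848320 ≡ 2471
2471 · 357 = 882147 ≡ 3212
3212 · 1180 = 3790160 ≡ 3613
3613 · 1759 = 6355267 ≡ 3180

3180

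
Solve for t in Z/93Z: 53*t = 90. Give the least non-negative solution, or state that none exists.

21

gcd(53, 93) = 1, so a unique solution mod 93 exists.
53⁻¹ ≡ 86 (mod 93).
t ≡ 86*90 ≡ 21 (mod 93).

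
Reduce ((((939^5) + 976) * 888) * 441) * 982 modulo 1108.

(939)^5 ≡ 527 (mod 1108)
527 + 976 = 1503 ≡ 395 (mod 1108)
395 * 888 = 350760 ≡ 632 (mod 1108)
632 * 441 = 278712 ≡ 604 (mod 1108)
604 * 982 = 593128 ≡ 348 (mod 1108)

348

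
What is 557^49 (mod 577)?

97

Using repeated squaring:
49 in binary is 110001, i.e. 49 = 32 + 16 + 1.
557^1 ≡ 557 (mod 577)
557^2 ≡ 557^2 = 310249 ≡ 400 (mod 577)
557^4 ≡ 400^2 = 160000 ≡ 171 (mod 577)
557^8 ≡ 171^2 = 29241 ≡ 391 (mod 577)
557^16 ≡ 391^2 = 152881 ≡ 553 (mod 577)
557^32 ≡ 553^2 = 305809 ≡ 576 (mod 577)
557^49 = 557^32 * 557^16 * 557^1 ≡ 576 * 553 * 557 (mod 577).
Accumulate the product:
576 * 553 = 318528 ≡ 24
24 * 557 = 13368 ≡ 97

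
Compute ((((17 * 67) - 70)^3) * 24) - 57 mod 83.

17 * 67 = 1139 ≡ 60 (mod 83)
60 - 70 = -10 ≡ 73 (mod 83)
(73)^3 ≡ 79 (mod 83)
79 * 24 = 1896 ≡ 70 (mod 83)
70 - 57 = 13

13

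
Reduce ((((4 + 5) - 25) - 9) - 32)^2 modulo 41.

10

4 + 5 = 9
9 - 25 = -16 ≡ 25 (mod 41)
25 - 9 = 16
16 - 32 = -16 ≡ 25 (mod 41)
(25)^2 ≡ 10 (mod 41)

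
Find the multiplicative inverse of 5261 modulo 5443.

Apply the Euclidean algorithm and back-substitute:
5443 = 1·5261 + 182
5261 = 28·182 + 165
182 = 1·165 + 17
165 = 9·17 + 12
17 = 1·12 + 5
12 = 2·5 + 2
5 = 2·2 + 1
2 = 2·1 + 0
gcd(5261, 5443) = 1, so the inverse exists.
Bézout: 1 = 2168·5443 − 2243·5261.
So 5261⁻¹ ≡ −2243 ≡ 3200 (mod 5443).

3200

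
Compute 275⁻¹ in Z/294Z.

263

Run the extended Euclidean algorithm:
294 = 1*275 + 19
275 = 14*19 + 9
19 = 2*9 + 1
9 = 9*1 + 0
gcd(275, 294) = 1, so the inverse exists.
Bézout: 1 = 29*294 − 31*275.
So 275⁻¹ ≡ −31 ≡ 263 (mod 294).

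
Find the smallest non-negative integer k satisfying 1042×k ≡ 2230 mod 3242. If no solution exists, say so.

1200

gcd(1042, 3242) = 2, and 2 | 2230, so solutions exist.
Divide through by 2: 521×k = 1115 (mod 1621).
521⁻¹ ≡ 1593 (mod 1621).
k ≡ 1593×1115 ≡ 1200 (mod 1621).
The smallest non-negative solution is k = 1200.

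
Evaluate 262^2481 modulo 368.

Using repeated squaring:
262^1 ≡ 262 (mod 368)
262^2 ≡ 262^2 = 68644 ≡ 196 (mod 368)
262^4 ≡ 196^2 = 38416 ≡ 144 (mod 368)
262^8 ≡ 144^2 = 20736 ≡ 128 (mod 368)
262^16 ≡ 128^2 = 16384 ≡ 192 (mod 368)
262^32 ≡ 192^2 = 36864 ≡ 64 (mod 368)
262^64 ≡ 64^2 = 4096 ≡ 48 (mod 368)
262^128 ≡ 48^2 = 2304 ≡ 96 (mod 368)
262^256 ≡ 96^2 = 9216 ≡ 16 (mod 368)
262^512 ≡ 16^2 = 256 (mod 368)
262^1024 ≡ 256^2 = 65536 ≡ 32 (mod 368)
262^2048 ≡ 32^2 = 1024 ≡ 288 (mod 368)
262^2481 = 262^2048 · 262^256 · 262^128 · 262^32 · 262^16 · 262^1 ≡ 288 · 16 · 96 · 64 · 192 · 262 (mod 368).
Accumulate the product:
288 · 16 = 4608 ≡ 192
192 · 96 = 18432 ≡ 32
32 · 64 = 2048 ≡ 208
208 · 192 = 39936 ≡ 192
192 · 262 = 50304 ≡ 256

256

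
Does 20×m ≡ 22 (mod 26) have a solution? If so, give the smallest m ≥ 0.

gcd(20, 26) = 2, and 2 | 22, so solutions exist.
Divide through by 2: 10×m mod 13 = 11.
10⁻¹ ≡ 4 (mod 13).
m ≡ 4×11 ≡ 5 (mod 13).
The smallest non-negative solution is m = 5.

5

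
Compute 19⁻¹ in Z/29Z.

26

29 = 1×19 + 10
19 = 1×10 + 9
10 = 1×9 + 1
9 = 9×1 + 0
gcd(19, 29) = 1, so the inverse exists.
Bézout: 1 = 2×29 − 3×19.
So 19⁻¹ ≡ −3 ≡ 26 (mod 29).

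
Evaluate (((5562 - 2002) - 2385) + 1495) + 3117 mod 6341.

5562 - 2002 = 3560
3560 - 2385 = 1175
1175 + 1495 = 2670
2670 + 3117 = 5787

5787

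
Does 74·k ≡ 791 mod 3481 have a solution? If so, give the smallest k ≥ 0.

2692

gcd(74, 3481) = 1, so a unique solution mod 3481 exists.
74⁻¹ ≡ 2305 (mod 3481).
k ≡ 2305·791 ≡ 2692 (mod 3481).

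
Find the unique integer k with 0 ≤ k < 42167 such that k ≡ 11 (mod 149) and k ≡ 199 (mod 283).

149⁻¹ mod 283: 149*19 ≡ 1 (mod 283), so 149⁻¹ ≡ 19.
k = 11 + 149*((199 − 11)*19 mod 283) = 11 + 149*176 = 26235.
Check: 26235 mod 149 = 11, 26235 mod 283 = 199. ✓

26235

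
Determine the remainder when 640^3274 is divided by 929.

533

Compute successive squares:
3274 in binary is 110011001010, i.e. 3274 = 2048 + 1024 + 128 + 64 + 8 + 2.
640^1 ≡ 640 (mod 929)
640^2 ≡ 640^2 = 409600 ≡ 840 (mod 929)
640^4 ≡ 840^2 = 705600 ≡ 489 (mod 929)
640^8 ≡ 489^2 = 239121 ≡ 368 (mod 929)
640^16 ≡ 368^2 = 135424 ≡ 719 (mod 929)
640^32 ≡ 719^2 = 516961 ≡ 437 (mod 929)
640^64 ≡ 437^2 = 190969 ≡ 524 (mod 929)
640^128 ≡ 524^2 = 274576 ≡ 521 (mod 929)
640^256 ≡ 521^2 = 271441 ≡ 173 (mod 929)
640^512 ≡ 173^2 = 29929 ≡ 201 (mod 929)
640^1024 ≡ 201^2 = 40401 ≡ 454 (mod 929)
640^2048 ≡ 454^2 = 206116 ≡ 807 (mod 929)
640^3274 = 640^2048 × 640^1024 × 640^128 × 640^64 × 640^8 × 640^2 ≡ 807 × 454 × 521 × 524 × 368 × 840 (mod 929).
Accumulate the product:
807 × 454 = 366378 ≡ 352
352 × 521 = 183392 ≡ 379
379 × 524 = 198596 ≡ 719
719 × 368 = 264592 ≡ 756
756 × 840 = 635040 ≡ 533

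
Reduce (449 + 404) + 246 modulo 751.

348

449 + 404 = 853 ≡ 102 (mod 751)
102 + 246 = 348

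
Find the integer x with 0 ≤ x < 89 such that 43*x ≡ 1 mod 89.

29

By the extended Euclidean algorithm:
89 = 2×43 + 3
43 = 14×3 + 1
3 = 3×1 + 0
gcd(43, 89) = 1, so the inverse exists.
Back-substitute for 1:
1 = 1×43 − 14×3
  = −14×89 + 29×43
So 43⁻¹ ≡ 29 (mod 89).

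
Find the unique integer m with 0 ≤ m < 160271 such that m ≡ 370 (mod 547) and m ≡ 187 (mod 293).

101565

547⁻¹ mod 293: 547×15 ≡ 1 (mod 293), so 547⁻¹ ≡ 15.
m = 370 + 547×((187 − 370)×15 mod 293) = 370 + 547×185 = 101565.
Check: 101565 mod 547 = 370, 101565 mod 293 = 187. ✓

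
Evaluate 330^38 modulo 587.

Using repeated squaring:
38 in binary is 100110, i.e. 38 = 32 + 4 + 2.
330^1 ≡ 330 (mod 587)
330^2 ≡ 330^2 = 108900 ≡ 305 (mod 587)
330^4 ≡ 305^2 = 93025 ≡ 279 (mod 587)
330^8 ≡ 279^2 = 77841 ≡ 357 (mod 587)
330^16 ≡ 357^2 = 127449 ≡ 70 (mod 587)
330^32 ≡ 70^2 = 4900 ≡ 204 (mod 587)
330^38 = 330^32 * 330^4 * 330^2 ≡ 204 * 279 * 305 (mod 587).
Accumulate the product:
204 * 279 = 56916 ≡ 564
564 * 305 = 172020 ≡ 29

29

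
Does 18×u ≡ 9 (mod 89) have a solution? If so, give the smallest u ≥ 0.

45

gcd(18, 89) = 1, so a unique solution mod 89 exists.
18⁻¹ ≡ 5 (mod 89).
u ≡ 5×9 ≡ 45 (mod 89).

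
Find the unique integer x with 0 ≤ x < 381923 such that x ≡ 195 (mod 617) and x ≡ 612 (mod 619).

62512

617⁻¹ mod 619: 617*309 ≡ 1 (mod 619), so 617⁻¹ ≡ 309.
x = 195 + 617*((612 − 195)*309 mod 619) = 195 + 617*101 = 62512.
Check: 62512 mod 617 = 195, 62512 mod 619 = 612. ✓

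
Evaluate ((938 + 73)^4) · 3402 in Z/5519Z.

938 + 73 = 1011
(1011)^4 ≡ 3537 (mod 5519)
3537 · 3402 = 12032874 ≡ 1454 (mod 5519)

1454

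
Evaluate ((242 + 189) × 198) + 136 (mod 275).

224

242 + 189 = 431 ≡ 156 (mod 275)
156 × 198 = 30888 ≡ 88 (mod 275)
88 + 136 = 224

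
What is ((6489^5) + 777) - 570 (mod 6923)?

473

(6489)^5 ≡ 266 (mod 6923)
266 + 777 = 1043
1043 - 570 = 473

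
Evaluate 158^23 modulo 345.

227

Using repeated squaring:
23 in binary is 10111, i.e. 23 = 16 + 4 + 2 + 1.
158^1 ≡ 158 (mod 345)
158^2 ≡ 158^2 = 24964 ≡ 124 (mod 345)
158^4 ≡ 124^2 = 15376 ≡ 196 (mod 345)
158^8 ≡ 196^2 = 38416 ≡ 121 (mod 345)
158^16 ≡ 121^2 = 14641 ≡ 151 (mod 345)
158^23 = 158^16 * 158^4 * 158^2 * 158^1 ≡ 151 * 196 * 124 * 158 (mod 345).
Accumulate the product:
151 * 196 = 29596 ≡ 271
271 * 124 = 33604 ≡ 139
139 * 158 = 21962 ≡ 227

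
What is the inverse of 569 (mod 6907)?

6907 = 12*569 + 79
569 = 7*79 + 16
79 = 4*16 + 15
16 = 1*15 + 1
15 = 15*1 + 0
gcd(569, 6907) = 1, so the inverse exists.
Back-substitute for 1:
1 = 1*16 − 1*15
  = −1*79 + 5*16
  = 5*569 − 36*79
  = −36*6907 + 437*569
So 569⁻¹ ≡ 437 (mod 6907).

437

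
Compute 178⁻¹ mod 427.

12

Run the extended Euclidean algorithm:
427 = 2*178 + 71
178 = 2*71 + 36
71 = 1*36 + 35
36 = 1*35 + 1
35 = 35*1 + 0
gcd(178, 427) = 1, so the inverse exists.
Bézout: 1 = −5*427 + 12*178.
So 178⁻¹ ≡ 12 (mod 427).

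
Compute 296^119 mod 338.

Using repeated squaring:
119 in binary is 1110111, i.e. 119 = 64 + 32 + 16 + 4 + 2 + 1.
296^1 ≡ 296 (mod 338)
296^2 ≡ 296^2 = 87616 ≡ 74 (mod 338)
296^4 ≡ 74^2 = 5476 ≡ 68 (mod 338)
296^8 ≡ 68^2 = 4624 ≡ 230 (mod 338)
296^16 ≡ 230^2 = 52900 ≡ 172 (mod 338)
296^32 ≡ 172^2 = 29584 ≡ 178 (mod 338)
296^64 ≡ 178^2 = 31684 ≡ 250 (mod 338)
296^119 = 296^64 × 296^32 × 296^16 × 296^4 × 296^2 × 296^1 ≡ 250 × 178 × 172 × 68 × 74 × 296 (mod 338).
Accumulate the product:
250 × 178 = 44500 ≡ 222
222 × 172 = 38184 ≡ 328
328 × 68 = 22304 ≡ 334
334 × 74 = 24716 ≡ 42
42 × 296 = 12432 ≡ 264

264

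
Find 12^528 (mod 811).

Using repeated squaring:
12^1 ≡ 12 (mod 811)
12^2 ≡ 12^2 = 144 (mod 811)
12^4 ≡ 144^2 = 20736 ≡ 461 (mod 811)
12^8 ≡ 461^2 = 212521 ≡ 39 (mod 811)
12^16 ≡ 39^2 = 1521 ≡ 710 (mod 811)
12^32 ≡ 710^2 = 504100 ≡ 469 (mod 811)
12^64 ≡ 469^2 = 219961 ≡ 180 (mod 811)
12^128 ≡ 180^2 = 32400 ≡ 771 (mod 811)
12^256 ≡ 771^2 = 594441 ≡ 789 (mod 811)
12^512 ≡ 789^2 = 622521 ≡ 484 (mod 811)
12^528 = 12^512 · 12^16 ≡ 484 · 710 (mod 811).
484 · 710 = 343640 ≡ 587 (mod 811).

587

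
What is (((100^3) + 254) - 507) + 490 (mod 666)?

(100)^3 ≡ 334 (mod 666)
334 + 254 = 588
588 - 507 = 81
81 + 490 = 571

571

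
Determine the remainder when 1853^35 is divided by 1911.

80

1853^1 ≡ 1853 (mod 1911)
1853^2 ≡ 1853^2 = 3433609 ≡ 1453 (mod 1911)
1853^4 ≡ 1453^2 = 2111209 ≡ 1465 (mod 1911)
1853^8 ≡ 1465^2 = 2146225 ≡ 172 (mod 1911)
1853^16 ≡ 172^2 = 29584 ≡ 919 (mod 1911)
1853^32 ≡ 919^2 = 844561 ≡ 1810 (mod 1911)
1853^35 = 1853^32 * 1853^2 * 1853^1 ≡ 1810 * 1453 * 1853 (mod 1911).
Accumulate the product:
1810 * 1453 = 2629930 ≡ 394
394 * 1853 = 730082 ≡ 80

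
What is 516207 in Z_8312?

516207 = 62·8312 + 863, so 516207 ≡ 863 (mod 8312).

863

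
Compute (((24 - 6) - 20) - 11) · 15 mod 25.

24 - 6 = 18
18 - 20 = -2 ≡ 23 (mod 25)
23 - 11 = 12
12 · 15 = 180 ≡ 5 (mod 25)

5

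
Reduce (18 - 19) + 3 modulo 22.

2

18 - 19 = -1 ≡ 21 (mod 22)
21 + 3 = 24 ≡ 2 (mod 22)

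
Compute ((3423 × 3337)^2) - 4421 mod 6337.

5767

3423 × 3337 = 11422551 ≡ 3277 (mod 6337)
(3277)^2 ≡ 3851 (mod 6337)
3851 - 4421 = -570 ≡ 5767 (mod 6337)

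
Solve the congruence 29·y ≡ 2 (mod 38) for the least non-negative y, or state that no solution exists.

4

gcd(29, 38) = 1, so a unique solution mod 38 exists.
29⁻¹ ≡ 21 (mod 38).
y ≡ 21·2 ≡ 4 (mod 38).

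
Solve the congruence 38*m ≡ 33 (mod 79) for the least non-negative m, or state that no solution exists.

57

gcd(38, 79) = 1, so a unique solution mod 79 exists.
38⁻¹ ≡ 52 (mod 79).
m ≡ 52*33 ≡ 57 (mod 79).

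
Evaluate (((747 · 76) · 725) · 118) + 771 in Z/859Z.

100

747 · 76 = 56772 ≡ 78 (mod 859)
78 · 725 = 56550 ≡ 715 (mod 859)
715 · 118 = 84370 ≡ 188 (mod 859)
188 + 771 = 959 ≡ 100 (mod 859)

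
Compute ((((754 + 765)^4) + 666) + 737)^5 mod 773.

754 + 765 = 1519 ≡ 746 (mod 773)
(746)^4 ≡ 390 (mod 773)
390 + 666 = 1056 ≡ 283 (mod 773)
283 + 737 = 1020 ≡ 247 (mod 773)
(247)^5 ≡ 706 (mod 773)

706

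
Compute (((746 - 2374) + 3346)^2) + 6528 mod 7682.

482

746 - 2374 = -1628 ≡ 6054 (mod 7682)
6054 + 3346 = 9400 ≡ 1718 (mod 7682)
(1718)^2 ≡ 1636 (mod 7682)
1636 + 6528 = 8164 ≡ 482 (mod 7682)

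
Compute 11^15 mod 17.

Using repeated squaring:
15 in binary is 1111, i.e. 15 = 8 + 4 + 2 + 1.
11^1 ≡ 11 (mod 17)
11^2 ≡ 11^2 = 121 ≡ 2 (mod 17)
11^4 ≡ 2^2 = 4 (mod 17)
11^8 ≡ 4^2 = 16 (mod 17)
11^15 = 11^8 * 11^4 * 11^2 * 11^1 ≡ 16 * 4 * 2 * 11 (mod 17).
Accumulate the product:
16 * 4 = 64 ≡ 13
13 * 2 = 26 ≡ 9
9 * 11 = 99 ≡ 14

14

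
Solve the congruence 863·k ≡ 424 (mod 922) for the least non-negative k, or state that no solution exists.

gcd(863, 922) = 1, so a unique solution mod 922 exists.
863⁻¹ ≡ 125 (mod 922).
k ≡ 125·424 ≡ 446 (mod 922).

446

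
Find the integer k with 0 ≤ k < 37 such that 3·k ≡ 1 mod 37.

Apply the Euclidean algorithm and back-substitute:
37 = 12*3 + 1
3 = 3*1 + 0
gcd(3, 37) = 1, so the inverse exists.
Back-substitute for 1:
1 = 1*37 − 12*3
So 3⁻¹ ≡ −12 ≡ 25 (mod 37).

25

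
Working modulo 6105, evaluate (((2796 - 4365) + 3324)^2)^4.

2796 - 4365 = -1569 ≡ 4536 (mod 6105)
4536 + 3324 = 7860 ≡ 1755 (mod 6105)
(1755)^2 ≡ 3105 (mod 6105)
(3105)^4 ≡ 4965 (mod 6105)

4965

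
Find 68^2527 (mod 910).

432

By square-and-multiply:
2527 in binary is 100111011111, i.e. 2527 = 2048 + 256 + 128 + 64 + 16 + 8 + 4 + 2 + 1.
68^1 ≡ 68 (mod 910)
68^2 ≡ 68^2 = 4624 ≡ 74 (mod 910)
68^4 ≡ 74^2 = 5476 ≡ 16 (mod 910)
68^8 ≡ 16^2 = 256 (mod 910)
68^16 ≡ 256^2 = 65536 ≡ 16 (mod 910)
68^32 ≡ 16^2 = 256 (mod 910)
68^64 ≡ 256^2 = 65536 ≡ 16 (mod 910)
68^128 ≡ 16^2 = 256 (mod 910)
68^256 ≡ 256^2 = 65536 ≡ 16 (mod 910)
68^512 ≡ 16^2 = 256 (mod 910)
68^1024 ≡ 256^2 = 65536 ≡ 16 (mod 910)
68^2048 ≡ 16^2 = 256 (mod 910)
68^2527 = 68^2048 · 68^256 · 68^128 · 68^64 · 68^16 · 68^8 · 68^4 · 68^2 · 68^1 ≡ 256 · 16 · 256 · 16 · 16 · 256 · 16 · 74 · 68 (mod 910).
Accumulate the product:
256 · 16 = 4096 ≡ 456
456 · 256 = 116736 ≡ 256
256 · 16 = 4096 ≡ 456
456 · 16 = 7296 ≡ 16
16 · 256 = 4096 ≡ 456
456 · 16 = 7296 ≡ 16
16 · 74 = 1184 ≡ 274
274 · 68 = 18632 ≡ 432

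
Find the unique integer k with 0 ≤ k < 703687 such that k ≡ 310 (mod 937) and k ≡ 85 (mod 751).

623415

937⁻¹ mod 751: 937·214 ≡ 1 (mod 751), so 937⁻¹ ≡ 214.
k = 310 + 937·((85 − 310)·214 mod 751) = 310 + 937·665 = 623415.
Check: 623415 mod 937 = 310, 623415 mod 751 = 85. ✓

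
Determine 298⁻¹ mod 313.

By the extended Euclidean algorithm:
313 = 1*298 + 15
298 = 19*15 + 13
15 = 1*13 + 2
13 = 6*2 + 1
2 = 2*1 + 0
gcd(298, 313) = 1, so the inverse exists.
Bézout: 1 = −139*313 + 146*298.
So 298⁻¹ ≡ 146 (mod 313).

146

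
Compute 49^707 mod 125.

Compute successive squares:
707 in binary is 1011000011, i.e. 707 = 512 + 128 + 64 + 2 + 1.
49^1 ≡ 49 (mod 125)
49^2 ≡ 49^2 = 2401 ≡ 26 (mod 125)
49^4 ≡ 26^2 = 676 ≡ 51 (mod 125)
49^8 ≡ 51^2 = 2601 ≡ 101 (mod 125)
49^16 ≡ 101^2 = 10201 ≡ 76 (mod 125)
49^32 ≡ 76^2 = 5776 ≡ 26 (mod 125)
49^64 ≡ 26^2 = 676 ≡ 51 (mod 125)
49^128 ≡ 51^2 = 2601 ≡ 101 (mod 125)
49^256 ≡ 101^2 = 10201 ≡ 76 (mod 125)
49^512 ≡ 76^2 = 5776 ≡ 26 (mod 125)
49^707 = 49^512 * 49^128 * 49^64 * 49^2 * 49^1 ≡ 26 * 101 * 51 * 26 * 49 (mod 125).
Accumulate the product:
26 * 101 = 2626 ≡ 1
1 * 51 = 51
51 * 26 = 1326 ≡ 76
76 * 49 = 3724 ≡ 99

99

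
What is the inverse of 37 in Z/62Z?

57

By the extended Euclidean algorithm:
62 = 1·37 + 25
37 = 1·25 + 12
25 = 2·12 + 1
12 = 12·1 + 0
gcd(37, 62) = 1, so the inverse exists.
Back-substitute for 1:
1 = 1·25 − 2·12
  = −2·37 + 3·25
  = 3·62 − 5·37
So 37⁻¹ ≡ −5 ≡ 57 (mod 62).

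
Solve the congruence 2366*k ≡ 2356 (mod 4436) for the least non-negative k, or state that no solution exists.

2144

gcd(2366, 4436) = 2, and 2 | 2356, so solutions exist.
Divide through by 2: 1183*k mod 2218 = 1178.
1183⁻¹ ≡ 15 (mod 2218).
k ≡ 15*1178 ≡ 2144 (mod 2218).
The smallest non-negative solution is k = 2144.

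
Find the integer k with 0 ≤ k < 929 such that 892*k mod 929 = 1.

929 = 1·892 + 37
892 = 24·37 + 4
37 = 9·4 + 1
4 = 4·1 + 0
gcd(892, 929) = 1, so the inverse exists.
Bézout: 1 = 217·929 − 226·892.
So 892⁻¹ ≡ −226 ≡ 703 (mod 929).

703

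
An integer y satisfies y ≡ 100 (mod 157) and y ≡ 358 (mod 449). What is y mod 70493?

157⁻¹ mod 449: 157×143 ≡ 1 (mod 449), so 157⁻¹ ≡ 143.
y = 100 + 157×((358 − 100)×143 mod 449) = 100 + 157×76 = 12032.
Check: 12032 mod 157 = 100, 12032 mod 449 = 358. ✓

12032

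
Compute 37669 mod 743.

519

37669 = 50×743 + 519, so 37669 ≡ 519 (mod 743).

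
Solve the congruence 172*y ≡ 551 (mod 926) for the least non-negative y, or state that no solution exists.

gcd(172, 926) = 2, and 2 does not divide 551.
So the congruence has no solution.

no solution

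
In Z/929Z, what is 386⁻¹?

929 = 2×386 + 157
386 = 2×157 + 72
157 = 2×72 + 13
72 = 5×13 + 7
13 = 1×7 + 6
7 = 1×6 + 1
6 = 6×1 + 0
gcd(386, 929) = 1, so the inverse exists.
Back-substitute for 1:
1 = 1×7 − 1×6
  = −1×13 + 2×7
  = 2×72 − 11×13
  = −11×157 + 24×72
  = 24×386 − 59×157
  = −59×929 + 142×386
So 386⁻¹ ≡ 142 (mod 929).

142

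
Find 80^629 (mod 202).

56

Using repeated squaring:
80^1 ≡ 80 (mod 202)
80^2 ≡ 80^2 = 6400 ≡ 138 (mod 202)
80^4 ≡ 138^2 = 19044 ≡ 56 (mod 202)
80^8 ≡ 56^2 = 3136 ≡ 106 (mod 202)
80^16 ≡ 106^2 = 11236 ≡ 126 (mod 202)
80^32 ≡ 126^2 = 15876 ≡ 120 (mod 202)
80^64 ≡ 120^2 = 14400 ≡ 58 (mod 202)
80^128 ≡ 58^2 = 3364 ≡ 132 (mod 202)
80^256 ≡ 132^2 = 17424 ≡ 52 (mod 202)
80^512 ≡ 52^2 = 2704 ≡ 78 (mod 202)
80^629 = 80^512 · 80^64 · 80^32 · 80^16 · 80^4 · 80^1 ≡ 78 · 58 · 120 · 126 · 56 · 80 (mod 202).
Accumulate the product:
78 · 58 = 4524 ≡ 80
80 · 120 = 9600 ≡ 106
106 · 126 = 13356 ≡ 24
24 · 56 = 1344 ≡ 132
132 · 80 = 10560 ≡ 56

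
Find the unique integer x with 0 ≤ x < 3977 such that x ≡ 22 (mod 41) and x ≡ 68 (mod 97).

41⁻¹ mod 97: 41×71 ≡ 1 (mod 97), so 41⁻¹ ≡ 71.
x = 22 + 41×((68 − 22)×71 mod 97) = 22 + 41×65 = 2687.
Check: 2687 mod 41 = 22, 2687 mod 97 = 68. ✓

2687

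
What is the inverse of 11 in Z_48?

Run the extended Euclidean algorithm:
48 = 4·11 + 4
11 = 2·4 + 3
4 = 1·3 + 1
3 = 3·1 + 0
gcd(11, 48) = 1, so the inverse exists.
Back-substitute for 1:
1 = 1·4 − 1·3
  = −1·11 + 3·4
  = 3·48 − 13·11
So 11⁻¹ ≡ −13 ≡ 35 (mod 48).

35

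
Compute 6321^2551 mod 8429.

By square-and-multiply:
2551 in binary is 100111110111, i.e. 2551 = 2048 + 256 + 128 + 64 + 32 + 16 + 4 + 2 + 1.
6321^1 ≡ 6321 (mod 8429)
6321^2 ≡ 6321^2 = 39955041 ≡ 1581 (mod 8429)
6321^4 ≡ 1581^2 = 2499561 ≡ 4577 (mod 8429)
6321^8 ≡ 4577^2 = 20948929 ≡ 2864 (mod 8429)
6321^16 ≡ 2864^2 = 8202496 ≡ 1079 (mod 8429)
6321^32 ≡ 1079^2 = 1164241 ≡ 1039 (mod 8429)
6321^64 ≡ 1039^2 = 1079521 ≡ 609 (mod 8429)
6321^128 ≡ 609^2 = 370881 ≡ 5 (mod 8429)
6321^256 ≡ 5^2 = 25 (mod 8429)
6321^512 ≡ 25^2 = 625 (mod 8429)
6321^1024 ≡ 625^2 = 390625 ≡ 2891 (mod 8429)
6321^2048 ≡ 2891^2 = 8357881 ≡ 4742 (mod 8429)
6321^2551 = 6321^2048 · 6321^256 · 6321^128 · 6321^64 · 6321^32 · 6321^16 · 6321^4 · 6321^2 · 6321^1 ≡ 4742 · 25 · 5 · 609 · 1039 · 1079 · 4577 · 1581 · 6321 (mod 8429).
Accumulate the product:
4742 · 25 = 118550 ≡ 544
544 · 5 = 2720
2720 · 609 = 1656480 ≡ 4396
4396 · 1039 = 4567444 ≡ 7355
7355 · 1079 = 7936045 ≡ 4356
4356 · 4577 = 19937412 ≡ 2827
2827 · 1581 = 4469487 ≡ 2117
2117 · 6321 = 13381557 ≡ 4734

4734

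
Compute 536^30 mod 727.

175

Compute successive squares:
30 in binary is 11110, i.e. 30 = 16 + 8 + 4 + 2.
536^1 ≡ 536 (mod 727)
536^2 ≡ 536^2 = 287296 ≡ 131 (mod 727)
536^4 ≡ 131^2 = 17161 ≡ 440 (mod 727)
536^8 ≡ 440^2 = 193600 ≡ 218 (mod 727)
536^16 ≡ 218^2 = 47524 ≡ 269 (mod 727)
536^30 = 536^16 · 536^8 · 536^4 · 536^2 ≡ 269 · 218 · 440 · 131 (mod 727).
Accumulate the product:
269 · 218 = 58642 ≡ 482
482 · 440 = 212080 ≡ 523
523 · 131 = 68513 ≡ 175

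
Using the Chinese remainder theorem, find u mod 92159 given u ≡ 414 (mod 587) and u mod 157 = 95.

587⁻¹ mod 157: 587*134 ≡ 1 (mod 157), so 587⁻¹ ≡ 134.
u = 414 + 587*((95 − 414)*134 mod 157) = 414 + 587*115 = 67919.

67919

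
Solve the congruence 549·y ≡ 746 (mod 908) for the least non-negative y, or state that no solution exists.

610

gcd(549, 908) = 1, so a unique solution mod 908 exists.
549⁻¹ ≡ 865 (mod 908).
y ≡ 865·746 ≡ 610 (mod 908).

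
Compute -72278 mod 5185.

-72278 = -14*5185 + 312, so -72278 ≡ 312 (mod 5185).

312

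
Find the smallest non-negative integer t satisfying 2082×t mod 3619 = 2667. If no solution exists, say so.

966

gcd(2082, 3619) = 1, so a unique solution mod 3619 exists.
2082⁻¹ ≡ 2105 (mod 3619).
t ≡ 2105×2667 ≡ 966 (mod 3619).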